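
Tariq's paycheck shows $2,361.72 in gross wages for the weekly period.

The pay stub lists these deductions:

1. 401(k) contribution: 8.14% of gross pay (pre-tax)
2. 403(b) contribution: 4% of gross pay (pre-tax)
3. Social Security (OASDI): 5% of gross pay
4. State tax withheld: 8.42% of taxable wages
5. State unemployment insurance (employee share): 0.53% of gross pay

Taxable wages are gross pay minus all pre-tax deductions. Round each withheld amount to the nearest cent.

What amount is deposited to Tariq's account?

$1,769.68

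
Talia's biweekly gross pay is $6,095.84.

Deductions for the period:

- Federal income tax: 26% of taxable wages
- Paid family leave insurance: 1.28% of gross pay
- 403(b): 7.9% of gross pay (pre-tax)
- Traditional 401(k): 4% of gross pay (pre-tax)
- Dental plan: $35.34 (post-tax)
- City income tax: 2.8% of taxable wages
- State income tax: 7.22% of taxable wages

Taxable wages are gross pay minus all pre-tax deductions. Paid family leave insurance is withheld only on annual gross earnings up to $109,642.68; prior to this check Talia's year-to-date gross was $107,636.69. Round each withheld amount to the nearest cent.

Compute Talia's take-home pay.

$3,374.99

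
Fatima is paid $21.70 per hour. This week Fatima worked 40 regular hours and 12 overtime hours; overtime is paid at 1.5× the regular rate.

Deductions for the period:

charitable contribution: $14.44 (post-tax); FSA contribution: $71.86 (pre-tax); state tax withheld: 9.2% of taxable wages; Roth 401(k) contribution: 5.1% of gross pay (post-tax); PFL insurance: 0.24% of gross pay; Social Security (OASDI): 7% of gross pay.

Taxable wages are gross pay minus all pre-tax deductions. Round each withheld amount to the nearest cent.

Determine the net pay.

$907.81

Regular pay: 40 × $21.70 = $868.00
Overtime pay: 12 × $21.70 × 1.5 = $390.60
Gross pay = $868.00 + $390.60 = $1,258.60
FSA contribution: $71.86
Taxable wages = $1,258.60 − $71.86 = $1,186.74
State tax withheld: $1,186.74 × 0.092 = $109.18
Social Security (OASDI): $1,258.60 × 0.07 = $88.10
PFL insurance: $1,258.60 × 0.0024 = $3.02
Roth 401(k) contribution: $1,258.60 × 0.051 = $64.19
Charitable contribution: $14.44
Total deductions = $71.86 + $109.18 + $88.10 + $3.02 + $64.19 + $14.44 = $350.79
Net pay = $1,258.60 − $350.79 = $907.81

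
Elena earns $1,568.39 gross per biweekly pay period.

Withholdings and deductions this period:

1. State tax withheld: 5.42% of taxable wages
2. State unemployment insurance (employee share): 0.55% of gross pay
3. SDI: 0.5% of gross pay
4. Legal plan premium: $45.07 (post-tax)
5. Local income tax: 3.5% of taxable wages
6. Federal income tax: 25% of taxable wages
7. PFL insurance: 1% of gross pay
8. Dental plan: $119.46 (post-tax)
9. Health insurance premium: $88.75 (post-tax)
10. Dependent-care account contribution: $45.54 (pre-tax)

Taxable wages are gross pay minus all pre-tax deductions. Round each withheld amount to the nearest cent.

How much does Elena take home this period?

$720.87

Dependent-care account contribution: $45.54
Taxable wages = $1,568.39 − $45.54 = $1,522.85
Local income tax: $1,522.85 × 0.035 = $53.30
Federal income tax: $1,522.85 × 0.25 = $380.71
State tax withheld: $1,522.85 × 0.0542 = $82.54
PFL insurance: $1,568.39 × 0.01 = $15.68
SDI: $1,568.39 × 0.005 = $7.84
State unemployment insurance (employee share): $1,568.39 × 0.0055 = $8.63
Dental plan: $119.46
Legal plan premium: $45.07
Health insurance premium: $88.75
Total deductions = $45.54 + $53.30 + $380.71 + $82.54 + $15.68 + $7.84 + $8.63 + $119.46 + $45.07 + $88.75 = $847.52
Net pay = $1,568.39 − $847.52 = $720.87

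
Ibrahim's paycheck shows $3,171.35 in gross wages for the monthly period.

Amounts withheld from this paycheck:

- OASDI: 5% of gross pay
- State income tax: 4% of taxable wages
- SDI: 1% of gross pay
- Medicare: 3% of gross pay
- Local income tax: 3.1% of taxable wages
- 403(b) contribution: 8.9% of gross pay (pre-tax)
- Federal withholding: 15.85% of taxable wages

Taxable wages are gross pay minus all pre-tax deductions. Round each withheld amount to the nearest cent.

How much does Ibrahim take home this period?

$1,940.64

403(b) contribution: $3,171.35 × 0.089 = $282.25
Taxable wages = $3,171.35 − $282.25 = $2,889.10
State income tax: $2,889.10 × 0.04 = $115.56
Local income tax: $2,889.10 × 0.031 = $89.56
Federal withholding: $2,889.10 × 0.1585 = $457.92
SDI: $3,171.35 × 0.01 = $31.71
Medicare: $3,171.35 × 0.03 = $95.14
OASDI: $3,171.35 × 0.05 = $158.57
Total deductions = $282.25 + $115.56 + $89.56 + $457.92 + $31.71 + $95.14 + $158.57 = $1,230.71
Net pay = $3,171.35 − $1,230.71 = $1,940.64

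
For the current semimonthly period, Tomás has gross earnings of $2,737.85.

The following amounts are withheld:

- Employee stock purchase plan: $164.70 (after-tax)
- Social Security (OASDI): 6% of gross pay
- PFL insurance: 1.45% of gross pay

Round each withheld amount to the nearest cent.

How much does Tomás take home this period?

$2,369.18

PFL insurance: $2,737.85 × 0.0145 = $39.70
Social Security (OASDI): $2,737.85 × 0.06 = $164.27
Employee stock purchase plan: $164.70
Total deductions = $39.70 + $164.27 + $164.70 = $368.67
Net pay = $2,737.85 − $368.67 = $2,369.18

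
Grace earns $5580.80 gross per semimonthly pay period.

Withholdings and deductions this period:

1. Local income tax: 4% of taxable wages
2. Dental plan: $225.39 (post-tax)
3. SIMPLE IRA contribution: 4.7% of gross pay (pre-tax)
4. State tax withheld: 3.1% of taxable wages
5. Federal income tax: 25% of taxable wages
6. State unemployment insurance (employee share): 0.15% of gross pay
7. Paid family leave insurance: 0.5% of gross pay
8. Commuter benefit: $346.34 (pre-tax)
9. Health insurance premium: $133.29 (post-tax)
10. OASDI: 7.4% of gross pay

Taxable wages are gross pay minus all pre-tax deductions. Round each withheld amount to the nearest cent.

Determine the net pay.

$2568.16

Commuter benefit: $346.34
SIMPLE IRA contribution: $5580.80 × 0.047 = $262.30
Pre-tax total = $346.34 + $262.30 = $608.64
Taxable wages = $5580.80 − $608.64 = $4972.16
Local income tax: $4972.16 × 0.04 = $198.89
State tax withheld: $4972.16 × 0.031 = $154.14
Federal income tax: $4972.16 × 0.25 = $1243.04
Paid family leave insurance: $5580.80 × 0.005 = $27.90
State unemployment insurance (employee share): $5580.80 × 0.0015 = $8.37
OASDI: $5580.80 × 0.074 = $412.98
Health insurance premium: $133.29
Dental plan: $225.39
Total deductions = $346.34 + $262.30 + $198.89 + $154.14 + $1243.04 + $27.90 + $8.37 + $412.98 + $133.29 + $225.39 = $3012.64
Net pay = $5580.80 − $3012.64 = $2568.16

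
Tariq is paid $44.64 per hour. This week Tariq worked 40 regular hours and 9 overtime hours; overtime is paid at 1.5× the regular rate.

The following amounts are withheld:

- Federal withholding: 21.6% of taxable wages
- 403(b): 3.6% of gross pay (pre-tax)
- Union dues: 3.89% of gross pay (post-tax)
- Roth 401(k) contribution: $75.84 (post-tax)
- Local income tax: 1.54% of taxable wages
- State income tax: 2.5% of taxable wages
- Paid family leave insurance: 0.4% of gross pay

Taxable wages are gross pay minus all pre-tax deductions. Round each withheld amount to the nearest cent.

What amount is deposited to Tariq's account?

Regular pay: 40 × $44.64 = $1,785.60
Overtime pay: 9 × $44.64 × 1.5 = $602.64
Gross pay = $1,785.60 + $602.64 = $2,388.24
403(b): $2,388.24 × 0.036 = $85.98
Taxable wages = $2,388.24 − $85.98 = $2,302.26
State income tax: $2,302.26 × 0.025 = $57.56
Federal withholding: $2,302.26 × 0.216 = $497.29
Local income tax: $2,302.26 × 0.0154 = $35.45
Paid family leave insurance: $2,388.24 × 0.004 = $9.55
Roth 401(k) contribution: $75.84
Union dues: $2,388.24 × 0.0389 = $92.90
Total deductions = $85.98 + $57.56 + $497.29 + $35.45 + $9.55 + $75.84 + $92.90 = $854.57
Net pay = $2,388.24 − $854.57 = $1,533.67

$1,533.67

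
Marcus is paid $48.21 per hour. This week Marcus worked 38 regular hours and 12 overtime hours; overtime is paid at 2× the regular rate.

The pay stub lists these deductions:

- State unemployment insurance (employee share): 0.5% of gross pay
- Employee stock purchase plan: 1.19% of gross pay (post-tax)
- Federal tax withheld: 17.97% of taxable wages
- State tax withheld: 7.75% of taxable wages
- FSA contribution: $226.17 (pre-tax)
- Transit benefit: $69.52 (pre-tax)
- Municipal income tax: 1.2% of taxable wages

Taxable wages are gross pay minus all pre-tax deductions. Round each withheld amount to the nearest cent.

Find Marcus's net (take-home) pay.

$1,917.77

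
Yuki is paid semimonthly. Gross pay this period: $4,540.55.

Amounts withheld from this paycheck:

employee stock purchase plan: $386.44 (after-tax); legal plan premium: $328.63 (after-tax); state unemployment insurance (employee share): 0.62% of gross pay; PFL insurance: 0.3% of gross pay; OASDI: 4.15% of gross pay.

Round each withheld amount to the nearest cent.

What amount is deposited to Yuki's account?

$3,595.28

OASDI: $4,540.55 × 0.0415 = $188.43
PFL insurance: $4,540.55 × 0.003 = $13.62
State unemployment insurance (employee share): $4,540.55 × 0.0062 = $28.15
Employee stock purchase plan: $386.44
Legal plan premium: $328.63
Total deductions = $188.43 + $13.62 + $28.15 + $386.44 + $328.63 = $945.27
Net pay = $4,540.55 − $945.27 = $3,595.28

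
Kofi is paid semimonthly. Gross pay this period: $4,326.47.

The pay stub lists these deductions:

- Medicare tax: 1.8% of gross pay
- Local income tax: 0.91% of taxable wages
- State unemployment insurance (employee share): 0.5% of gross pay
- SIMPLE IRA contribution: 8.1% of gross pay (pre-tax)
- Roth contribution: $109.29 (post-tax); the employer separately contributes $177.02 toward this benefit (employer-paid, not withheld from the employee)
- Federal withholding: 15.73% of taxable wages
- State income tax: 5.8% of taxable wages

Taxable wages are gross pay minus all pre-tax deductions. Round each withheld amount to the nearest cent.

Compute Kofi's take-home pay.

$2,875.01

SIMPLE IRA contribution: $4,326.47 × 0.081 = $350.44
Taxable wages = $4,326.47 − $350.44 = $3,976.03
Local income tax: $3,976.03 × 0.0091 = $36.18
State income tax: $3,976.03 × 0.058 = $230.61
Federal withholding: $3,976.03 × 0.1573 = $625.43
State unemployment insurance (employee share): $4,326.47 × 0.005 = $21.63
Medicare tax: $4,326.47 × 0.018 = $77.88
Roth contribution: $109.29
(Employer's $177.02 toward Roth contribution is not withheld from the employee.)
Total deductions = $350.44 + $36.18 + $230.61 + $625.43 + $21.63 + $77.88 + $109.29 = $1,451.46
Net pay = $4,326.47 − $1,451.46 = $2,875.01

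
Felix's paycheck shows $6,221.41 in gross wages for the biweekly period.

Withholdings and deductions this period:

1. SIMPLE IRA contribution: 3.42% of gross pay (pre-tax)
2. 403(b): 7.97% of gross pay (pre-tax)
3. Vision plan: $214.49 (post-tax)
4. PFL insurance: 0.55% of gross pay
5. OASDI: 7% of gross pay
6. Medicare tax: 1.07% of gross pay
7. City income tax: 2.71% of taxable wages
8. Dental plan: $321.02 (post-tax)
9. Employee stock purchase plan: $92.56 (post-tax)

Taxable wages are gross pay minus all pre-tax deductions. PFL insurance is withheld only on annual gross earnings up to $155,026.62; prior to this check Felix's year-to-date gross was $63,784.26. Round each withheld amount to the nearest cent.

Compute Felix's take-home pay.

$4,199.03

SIMPLE IRA contribution: $6,221.41 × 0.0342 = $212.77
403(b): $6,221.41 × 0.0797 = $495.85
Pre-tax total = $212.77 + $495.85 = $708.62
Taxable wages = $6,221.41 − $708.62 = $5,512.79
City income tax: $5,512.79 × 0.0271 = $149.40
PFL insurance: cap not yet reached, full $6,221.41 is subject → $6,221.41 × 0.0055 = $34.22
OASDI: $6,221.41 × 0.07 = $435.50
Medicare tax: $6,221.41 × 0.0107 = $66.57
Employee stock purchase plan: $92.56
Vision plan: $214.49
Dental plan: $321.02
Total deductions = $212.77 + $495.85 + $149.40 + $34.22 + $435.50 + $66.57 + $92.56 + $214.49 + $321.02 = $2,022.38
Net pay = $6,221.41 − $2,022.38 = $4,199.03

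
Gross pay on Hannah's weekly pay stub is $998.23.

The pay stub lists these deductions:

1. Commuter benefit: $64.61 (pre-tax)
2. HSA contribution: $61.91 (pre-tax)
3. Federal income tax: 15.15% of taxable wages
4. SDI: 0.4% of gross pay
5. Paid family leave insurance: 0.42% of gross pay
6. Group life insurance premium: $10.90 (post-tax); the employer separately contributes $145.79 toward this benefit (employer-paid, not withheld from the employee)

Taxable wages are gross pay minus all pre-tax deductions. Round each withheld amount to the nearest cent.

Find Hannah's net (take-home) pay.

$720.57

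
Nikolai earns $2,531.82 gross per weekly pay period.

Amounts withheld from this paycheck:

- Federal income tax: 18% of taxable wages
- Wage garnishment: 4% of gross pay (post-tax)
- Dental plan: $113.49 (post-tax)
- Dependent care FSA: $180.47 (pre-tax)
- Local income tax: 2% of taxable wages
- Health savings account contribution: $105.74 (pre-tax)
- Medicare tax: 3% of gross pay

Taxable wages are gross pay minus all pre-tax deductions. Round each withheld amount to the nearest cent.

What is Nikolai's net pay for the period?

Health savings account contribution: $105.74
Dependent care FSA: $180.47
Pre-tax total = $105.74 + $180.47 = $286.21
Taxable wages = $2,531.82 − $286.21 = $2,245.61
Local income tax: $2,245.61 × 0.02 = $44.91
Federal income tax: $2,245.61 × 0.18 = $404.21
Medicare tax: $2,531.82 × 0.03 = $75.95
Wage garnishment: $2,531.82 × 0.04 = $101.27
Dental plan: $113.49
Total deductions = $105.74 + $180.47 + $44.91 + $404.21 + $75.95 + $101.27 + $113.49 = $1,026.04
Net pay = $2,531.82 − $1,026.04 = $1,505.78

$1,505.78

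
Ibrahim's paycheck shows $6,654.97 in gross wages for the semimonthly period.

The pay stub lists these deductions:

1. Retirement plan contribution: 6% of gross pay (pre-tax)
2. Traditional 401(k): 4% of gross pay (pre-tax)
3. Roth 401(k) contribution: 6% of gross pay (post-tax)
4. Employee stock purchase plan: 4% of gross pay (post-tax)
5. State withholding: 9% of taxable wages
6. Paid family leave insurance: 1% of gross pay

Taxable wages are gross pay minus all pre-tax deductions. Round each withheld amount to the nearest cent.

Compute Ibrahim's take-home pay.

Traditional 401(k): $6,654.97 × 0.04 = $266.20
Retirement plan contribution: $6,654.97 × 0.06 = $399.30
Pre-tax total = $266.20 + $399.30 = $665.50
Taxable wages = $6,654.97 − $665.50 = $5,989.47
State withholding: $5,989.47 × 0.09 = $539.05
Paid family leave insurance: $6,654.97 × 0.01 = $66.55
Employee stock purchase plan: $6,654.97 × 0.04 = $266.20
Roth 401(k) contribution: $6,654.97 × 0.06 = $399.30
Total deductions = $266.20 + $399.30 + $539.05 + $66.55 + $266.20 + $399.30 = $1,936.60
Net pay = $6,654.97 − $1,936.60 = $4,718.37

$4,718.37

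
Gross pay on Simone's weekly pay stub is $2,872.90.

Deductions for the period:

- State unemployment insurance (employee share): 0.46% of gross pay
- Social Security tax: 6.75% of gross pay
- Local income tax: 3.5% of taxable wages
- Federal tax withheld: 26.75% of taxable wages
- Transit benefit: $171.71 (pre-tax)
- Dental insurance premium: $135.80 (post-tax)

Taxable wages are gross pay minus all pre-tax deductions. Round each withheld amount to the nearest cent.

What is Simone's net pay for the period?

Transit benefit: $171.71
Taxable wages = $2,872.90 − $171.71 = $2,701.19
Federal tax withheld: $2,701.19 × 0.2675 = $722.57
Local income tax: $2,701.19 × 0.035 = $94.54
Social Security tax: $2,872.90 × 0.0675 = $193.92
State unemployment insurance (employee share): $2,872.90 × 0.0046 = $13.22
Dental insurance premium: $135.80
Total deductions = $171.71 + $722.57 + $94.54 + $193.92 + $13.22 + $135.80 = $1,331.76
Net pay = $2,872.90 − $1,331.76 = $1,541.14

$1,541.14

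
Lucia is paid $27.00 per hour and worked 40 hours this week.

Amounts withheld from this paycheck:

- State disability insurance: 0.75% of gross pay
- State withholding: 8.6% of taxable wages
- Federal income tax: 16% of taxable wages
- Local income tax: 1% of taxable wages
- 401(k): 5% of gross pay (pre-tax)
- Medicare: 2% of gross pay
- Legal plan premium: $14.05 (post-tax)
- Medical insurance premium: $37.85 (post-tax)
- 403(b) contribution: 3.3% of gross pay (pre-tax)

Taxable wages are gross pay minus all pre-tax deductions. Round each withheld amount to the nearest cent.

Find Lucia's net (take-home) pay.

Gross pay: 40 × $27.00 = $1,080.00
403(b) contribution: $1,080.00 × 0.033 = $35.64
401(k): $1,080.00 × 0.05 = $54.00
Pre-tax total = $35.64 + $54.00 = $89.64
Taxable wages = $1,080.00 − $89.64 = $990.36
State withholding: $990.36 × 0.086 = $85.17
Federal income tax: $990.36 × 0.16 = $158.46
Local income tax: $990.36 × 0.01 = $9.90
State disability insurance: $1,080.00 × 0.0075 = $8.10
Medicare: $1,080.00 × 0.02 = $21.60
Legal plan premium: $14.05
Medical insurance premium: $37.85
Total deductions = $35.64 + $54.00 + $85.17 + $158.46 + $9.90 + $8.10 + $21.60 + $14.05 + $37.85 = $424.77
Net pay = $1,080.00 − $424.77 = $655.23

$655.23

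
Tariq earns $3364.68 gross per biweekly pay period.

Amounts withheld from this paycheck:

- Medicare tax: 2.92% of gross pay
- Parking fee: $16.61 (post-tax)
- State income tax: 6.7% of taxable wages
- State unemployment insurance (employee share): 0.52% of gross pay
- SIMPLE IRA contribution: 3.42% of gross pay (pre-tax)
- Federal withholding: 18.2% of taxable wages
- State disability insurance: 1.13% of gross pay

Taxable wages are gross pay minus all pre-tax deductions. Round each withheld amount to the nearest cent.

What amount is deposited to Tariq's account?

$2270.08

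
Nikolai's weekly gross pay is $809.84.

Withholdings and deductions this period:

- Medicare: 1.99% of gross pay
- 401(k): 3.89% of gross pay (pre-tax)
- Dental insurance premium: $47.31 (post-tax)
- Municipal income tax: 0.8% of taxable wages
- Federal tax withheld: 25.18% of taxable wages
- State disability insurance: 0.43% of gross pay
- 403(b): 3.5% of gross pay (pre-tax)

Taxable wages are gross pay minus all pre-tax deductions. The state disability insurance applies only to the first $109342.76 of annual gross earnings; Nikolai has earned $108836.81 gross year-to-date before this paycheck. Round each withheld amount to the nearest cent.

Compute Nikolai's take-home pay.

$489.54

403(b): $809.84 × 0.035 = $28.34
401(k): $809.84 × 0.0389 = $31.50
Pre-tax total = $28.34 + $31.50 = $59.84
Taxable wages = $809.84 − $59.84 = $750.00
Federal tax withheld: $750.00 × 0.2518 = $188.85
Municipal income tax: $750.00 × 0.008 = $6.00
Medicare: $809.84 × 0.0199 = $16.12
State disability insurance: only $109342.76 − $108836.81 = $505.95 of this check is subject → $505.95 × 0.0043 = $2.18
Dental insurance premium: $47.31
Total deductions = $28.34 + $31.50 + $188.85 + $6.00 + $16.12 + $2.18 + $47.31 = $320.30
Net pay = $809.84 − $320.30 = $489.54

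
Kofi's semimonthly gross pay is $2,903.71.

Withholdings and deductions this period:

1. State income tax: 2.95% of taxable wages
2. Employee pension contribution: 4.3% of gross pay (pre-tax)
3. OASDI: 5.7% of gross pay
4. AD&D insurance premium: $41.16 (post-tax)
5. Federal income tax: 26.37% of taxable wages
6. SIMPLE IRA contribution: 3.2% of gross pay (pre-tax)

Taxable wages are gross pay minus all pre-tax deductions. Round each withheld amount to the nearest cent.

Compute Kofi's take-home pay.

SIMPLE IRA contribution: $2,903.71 × 0.032 = $92.92
Employee pension contribution: $2,903.71 × 0.043 = $124.86
Pre-tax total = $92.92 + $124.86 = $217.78
Taxable wages = $2,903.71 − $217.78 = $2,685.93
State income tax: $2,685.93 × 0.0295 = $79.23
Federal income tax: $2,685.93 × 0.2637 = $708.28
OASDI: $2,903.71 × 0.057 = $165.51
AD&D insurance premium: $41.16
Total deductions = $92.92 + $124.86 + $79.23 + $708.28 + $165.51 + $41.16 = $1,211.96
Net pay = $2,903.71 − $1,211.96 = $1,691.75

$1,691.75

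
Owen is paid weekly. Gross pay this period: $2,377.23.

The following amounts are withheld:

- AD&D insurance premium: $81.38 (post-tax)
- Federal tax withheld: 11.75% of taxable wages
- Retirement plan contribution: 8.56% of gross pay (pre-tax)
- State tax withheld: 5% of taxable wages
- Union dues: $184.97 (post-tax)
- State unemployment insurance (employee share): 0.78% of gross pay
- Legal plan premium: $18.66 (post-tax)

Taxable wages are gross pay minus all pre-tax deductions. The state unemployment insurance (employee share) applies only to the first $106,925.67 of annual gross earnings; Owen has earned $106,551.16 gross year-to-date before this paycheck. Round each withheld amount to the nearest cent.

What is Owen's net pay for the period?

Retirement plan contribution: $2,377.23 × 0.0856 = $203.49
Taxable wages = $2,377.23 − $203.49 = $2,173.74
State tax withheld: $2,173.74 × 0.05 = $108.69
Federal tax withheld: $2,173.74 × 0.1175 = $255.41
State unemployment insurance (employee share): only $106,925.67 − $106,551.16 = $374.51 of this check is subject → $374.51 × 0.0078 = $2.92
Legal plan premium: $18.66
AD&D insurance premium: $81.38
Union dues: $184.97
Total deductions = $203.49 + $108.69 + $255.41 + $2.92 + $18.66 + $81.38 + $184.97 = $855.52
Net pay = $2,377.23 − $855.52 = $1,521.71

$1,521.71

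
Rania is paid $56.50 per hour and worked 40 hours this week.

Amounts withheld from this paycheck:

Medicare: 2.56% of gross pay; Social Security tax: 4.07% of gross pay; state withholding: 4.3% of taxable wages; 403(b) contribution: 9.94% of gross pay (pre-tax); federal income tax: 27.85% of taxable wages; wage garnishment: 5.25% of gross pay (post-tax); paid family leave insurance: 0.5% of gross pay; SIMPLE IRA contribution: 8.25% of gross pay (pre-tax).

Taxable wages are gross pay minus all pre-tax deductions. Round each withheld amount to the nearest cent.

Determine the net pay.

Gross pay: 40 × $56.50 = $2,260.00
SIMPLE IRA contribution: $2,260.00 × 0.0825 = $186.45
403(b) contribution: $2,260.00 × 0.0994 = $224.64
Pre-tax total = $186.45 + $224.64 = $411.09
Taxable wages = $2,260.00 − $411.09 = $1,848.91
Federal income tax: $1,848.91 × 0.2785 = $514.92
State withholding: $1,848.91 × 0.043 = $79.50
Medicare: $2,260.00 × 0.0256 = $57.86
Social Security tax: $2,260.00 × 0.0407 = $91.98
Paid family leave insurance: $2,260.00 × 0.005 = $11.30
Wage garnishment: $2,260.00 × 0.0525 = $118.65
Total deductions = $186.45 + $224.64 + $514.92 + $79.50 + $57.86 + $91.98 + $11.30 + $118.65 = $1,285.30
Net pay = $2,260.00 − $1,285.30 = $974.70

$974.70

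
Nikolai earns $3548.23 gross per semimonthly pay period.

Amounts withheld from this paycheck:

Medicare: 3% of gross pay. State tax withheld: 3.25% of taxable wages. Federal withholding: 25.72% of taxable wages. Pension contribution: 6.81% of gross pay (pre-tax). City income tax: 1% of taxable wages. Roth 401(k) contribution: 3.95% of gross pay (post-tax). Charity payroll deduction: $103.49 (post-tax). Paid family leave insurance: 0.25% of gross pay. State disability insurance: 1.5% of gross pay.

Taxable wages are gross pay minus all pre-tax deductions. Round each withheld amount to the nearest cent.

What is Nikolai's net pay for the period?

$1903.42

Pension contribution: $3548.23 × 0.0681 = $241.63
Taxable wages = $3548.23 − $241.63 = $3306.60
State tax withheld: $3306.60 × 0.0325 = $107.46
Federal withholding: $3306.60 × 0.2572 = $850.46
City income tax: $3306.60 × 0.01 = $33.07
State disability insurance: $3548.23 × 0.015 = $53.22
Medicare: $3548.23 × 0.03 = $106.45
Paid family leave insurance: $3548.23 × 0.0025 = $8.87
Roth 401(k) contribution: $3548.23 × 0.0395 = $140.16
Charity payroll deduction: $103.49
Total deductions = $241.63 + $107.46 + $850.46 + $33.07 + $53.22 + $106.45 + $8.87 + $140.16 + $103.49 = $1644.81
Net pay = $3548.23 − $1644.81 = $1903.42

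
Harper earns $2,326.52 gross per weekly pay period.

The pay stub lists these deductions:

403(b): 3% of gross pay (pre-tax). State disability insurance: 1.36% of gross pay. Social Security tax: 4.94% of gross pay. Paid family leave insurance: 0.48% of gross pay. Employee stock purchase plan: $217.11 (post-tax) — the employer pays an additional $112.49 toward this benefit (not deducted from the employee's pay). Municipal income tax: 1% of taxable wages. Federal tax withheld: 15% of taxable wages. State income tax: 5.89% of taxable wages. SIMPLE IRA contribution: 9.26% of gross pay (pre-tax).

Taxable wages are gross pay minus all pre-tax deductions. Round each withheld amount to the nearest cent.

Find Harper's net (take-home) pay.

$1,219.60

403(b): $2,326.52 × 0.03 = $69.80
SIMPLE IRA contribution: $2,326.52 × 0.0926 = $215.44
Pre-tax total = $69.80 + $215.44 = $285.24
Taxable wages = $2,326.52 − $285.24 = $2,041.28
Federal tax withheld: $2,041.28 × 0.15 = $306.19
State income tax: $2,041.28 × 0.0589 = $120.23
Municipal income tax: $2,041.28 × 0.01 = $20.41
Paid family leave insurance: $2,326.52 × 0.0048 = $11.17
Social Security tax: $2,326.52 × 0.0494 = $114.93
State disability insurance: $2,326.52 × 0.0136 = $31.64
Employee stock purchase plan: $217.11
(Employer's $112.49 toward employee stock purchase plan is not withheld from the employee.)
Total deductions = $69.80 + $215.44 + $306.19 + $120.23 + $20.41 + $11.17 + $114.93 + $31.64 + $217.11 = $1,106.92
Net pay = $2,326.52 − $1,106.92 = $1,219.60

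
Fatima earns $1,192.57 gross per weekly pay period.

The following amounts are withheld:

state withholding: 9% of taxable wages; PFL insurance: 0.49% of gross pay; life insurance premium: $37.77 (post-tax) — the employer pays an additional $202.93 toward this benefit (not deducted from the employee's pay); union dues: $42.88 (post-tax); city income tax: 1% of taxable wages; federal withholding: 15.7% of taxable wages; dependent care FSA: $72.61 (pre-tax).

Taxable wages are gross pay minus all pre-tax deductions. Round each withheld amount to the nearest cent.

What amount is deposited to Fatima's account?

$745.64

Dependent care FSA: $72.61
Taxable wages = $1,192.57 − $72.61 = $1,119.96
Federal withholding: $1,119.96 × 0.157 = $175.83
State withholding: $1,119.96 × 0.09 = $100.80
City income tax: $1,119.96 × 0.01 = $11.20
PFL insurance: $1,192.57 × 0.0049 = $5.84
Union dues: $42.88
Life insurance premium: $37.77
(Employer's $202.93 toward life insurance premium is not withheld from the employee.)
Total deductions = $72.61 + $175.83 + $100.80 + $11.20 + $5.84 + $42.88 + $37.77 = $446.93
Net pay = $1,192.57 − $446.93 = $745.64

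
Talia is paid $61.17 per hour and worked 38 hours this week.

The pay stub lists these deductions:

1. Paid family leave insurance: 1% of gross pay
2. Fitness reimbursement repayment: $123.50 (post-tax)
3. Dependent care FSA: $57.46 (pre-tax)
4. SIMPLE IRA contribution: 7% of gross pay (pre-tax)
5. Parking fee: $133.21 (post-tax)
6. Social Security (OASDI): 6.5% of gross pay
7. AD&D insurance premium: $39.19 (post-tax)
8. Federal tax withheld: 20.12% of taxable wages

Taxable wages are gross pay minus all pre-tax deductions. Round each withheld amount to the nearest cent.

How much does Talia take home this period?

$1,210.68

Gross pay: 38 × $61.17 = $2,324.46
Dependent care FSA: $57.46
SIMPLE IRA contribution: $2,324.46 × 0.07 = $162.71
Pre-tax total = $57.46 + $162.71 = $220.17
Taxable wages = $2,324.46 − $220.17 = $2,104.29
Federal tax withheld: $2,104.29 × 0.2012 = $423.38
Paid family leave insurance: $2,324.46 × 0.01 = $23.24
Social Security (OASDI): $2,324.46 × 0.065 = $151.09
AD&D insurance premium: $39.19
Parking fee: $133.21
Fitness reimbursement repayment: $123.50
Total deductions = $57.46 + $162.71 + $423.38 + $23.24 + $151.09 + $39.19 + $133.21 + $123.50 = $1,113.78
Net pay = $2,324.46 − $1,113.78 = $1,210.68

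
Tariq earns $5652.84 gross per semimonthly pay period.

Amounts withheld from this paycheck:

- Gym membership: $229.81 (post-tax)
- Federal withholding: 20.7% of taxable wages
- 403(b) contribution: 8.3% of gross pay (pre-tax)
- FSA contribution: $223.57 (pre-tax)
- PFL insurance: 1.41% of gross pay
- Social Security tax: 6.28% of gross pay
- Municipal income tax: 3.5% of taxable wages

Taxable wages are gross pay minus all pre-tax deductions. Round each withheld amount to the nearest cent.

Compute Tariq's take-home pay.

$3095.22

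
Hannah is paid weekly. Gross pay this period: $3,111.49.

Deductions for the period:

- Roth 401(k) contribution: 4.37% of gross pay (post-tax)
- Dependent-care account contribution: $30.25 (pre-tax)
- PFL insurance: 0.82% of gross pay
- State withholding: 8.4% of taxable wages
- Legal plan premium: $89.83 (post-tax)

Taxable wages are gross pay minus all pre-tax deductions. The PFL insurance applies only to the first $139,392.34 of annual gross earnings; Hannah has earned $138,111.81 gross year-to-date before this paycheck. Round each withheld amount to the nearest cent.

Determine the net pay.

$2,586.12

Dependent-care account contribution: $30.25
Taxable wages = $3,111.49 − $30.25 = $3,081.24
State withholding: $3,081.24 × 0.084 = $258.82
PFL insurance: only $139,392.34 − $138,111.81 = $1,280.53 of this check is subject → $1,280.53 × 0.0082 = $10.50
Legal plan premium: $89.83
Roth 401(k) contribution: $3,111.49 × 0.0437 = $135.97
Total deductions = $30.25 + $258.82 + $10.50 + $89.83 + $135.97 = $525.37
Net pay = $3,111.49 − $525.37 = $2,586.12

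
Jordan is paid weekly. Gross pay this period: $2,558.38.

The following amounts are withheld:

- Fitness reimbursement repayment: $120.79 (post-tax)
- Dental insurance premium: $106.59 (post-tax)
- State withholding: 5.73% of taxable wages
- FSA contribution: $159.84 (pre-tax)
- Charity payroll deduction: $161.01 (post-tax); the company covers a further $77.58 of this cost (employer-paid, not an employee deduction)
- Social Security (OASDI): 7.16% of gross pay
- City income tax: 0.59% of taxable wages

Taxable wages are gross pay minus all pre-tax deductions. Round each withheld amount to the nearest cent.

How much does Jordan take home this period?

FSA contribution: $159.84
Taxable wages = $2,558.38 − $159.84 = $2,398.54
State withholding: $2,398.54 × 0.0573 = $137.44
City income tax: $2,398.54 × 0.0059 = $14.15
Social Security (OASDI): $2,558.38 × 0.0716 = $183.18
Fitness reimbursement repayment: $120.79
Dental insurance premium: $106.59
Charity payroll deduction: $161.01
(Employer's $77.58 toward charity payroll deduction is not withheld from the employee.)
Total deductions = $159.84 + $137.44 + $14.15 + $183.18 + $120.79 + $106.59 + $161.01 = $883.00
Net pay = $2,558.38 − $883.00 = $1,675.38

$1,675.38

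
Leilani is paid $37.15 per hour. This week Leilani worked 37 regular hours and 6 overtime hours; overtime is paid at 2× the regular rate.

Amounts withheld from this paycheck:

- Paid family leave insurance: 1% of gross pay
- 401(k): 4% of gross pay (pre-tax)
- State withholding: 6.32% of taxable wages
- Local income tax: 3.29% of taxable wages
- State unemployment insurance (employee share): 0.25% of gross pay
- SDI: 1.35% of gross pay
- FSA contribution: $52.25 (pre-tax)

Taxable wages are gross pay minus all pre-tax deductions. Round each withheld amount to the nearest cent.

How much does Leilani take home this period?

$1485.05

Regular pay: 37 × $37.15 = $1374.55
Overtime pay: 6 × $37.15 × 2 = $445.80
Gross pay = $1374.55 + $445.80 = $1820.35
401(k): $1820.35 × 0.04 = $72.81
FSA contribution: $52.25
Pre-tax total = $72.81 + $52.25 = $125.06
Taxable wages = $1820.35 − $125.06 = $1695.29
State withholding: $1695.29 × 0.0632 = $107.14
Local income tax: $1695.29 × 0.0329 = $55.78
Paid family leave insurance: $1820.35 × 0.01 = $18.20
State unemployment insurance (employee share): $1820.35 × 0.0025 = $4.55
SDI: $1820.35 × 0.0135 = $24.57
Total deductions = $72.81 + $52.25 + $107.14 + $55.78 + $18.20 + $4.55 + $24.57 = $335.30
Net pay = $1820.35 − $335.30 = $1485.05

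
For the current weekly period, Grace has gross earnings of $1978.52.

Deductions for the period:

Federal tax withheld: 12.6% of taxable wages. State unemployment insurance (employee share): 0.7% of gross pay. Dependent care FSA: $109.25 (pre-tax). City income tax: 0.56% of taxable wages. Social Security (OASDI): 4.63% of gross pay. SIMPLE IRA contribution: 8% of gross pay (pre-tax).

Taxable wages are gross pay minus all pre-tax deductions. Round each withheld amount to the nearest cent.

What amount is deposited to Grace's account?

$1380.37

SIMPLE IRA contribution: $1978.52 × 0.08 = $158.28
Dependent care FSA: $109.25
Pre-tax total = $158.28 + $109.25 = $267.53
Taxable wages = $1978.52 − $267.53 = $1710.99
Federal tax withheld: $1710.99 × 0.126 = $215.58
City income tax: $1710.99 × 0.0056 = $9.58
State unemployment insurance (employee share): $1978.52 × 0.007 = $13.85
Social Security (OASDI): $1978.52 × 0.0463 = $91.61
Total deductions = $158.28 + $109.25 + $215.58 + $9.58 + $13.85 + $91.61 = $598.15
Net pay = $1978.52 − $598.15 = $1380.37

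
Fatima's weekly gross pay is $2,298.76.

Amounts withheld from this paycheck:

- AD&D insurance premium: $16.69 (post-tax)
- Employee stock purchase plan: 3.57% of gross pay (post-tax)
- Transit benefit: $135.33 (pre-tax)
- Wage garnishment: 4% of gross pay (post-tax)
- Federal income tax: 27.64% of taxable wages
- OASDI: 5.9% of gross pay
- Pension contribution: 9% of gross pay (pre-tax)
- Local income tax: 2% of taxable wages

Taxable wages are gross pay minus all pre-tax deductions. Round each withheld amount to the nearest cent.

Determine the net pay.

Pension contribution: $2,298.76 × 0.09 = $206.89
Transit benefit: $135.33
Pre-tax total = $206.89 + $135.33 = $342.22
Taxable wages = $2,298.76 − $342.22 = $1,956.54
Federal income tax: $1,956.54 × 0.2764 = $540.79
Local income tax: $1,956.54 × 0.02 = $39.13
OASDI: $2,298.76 × 0.059 = $135.63
AD&D insurance premium: $16.69
Employee stock purchase plan: $2,298.76 × 0.0357 = $82.07
Wage garnishment: $2,298.76 × 0.04 = $91.95
Total deductions = $206.89 + $135.33 + $540.79 + $39.13 + $135.63 + $16.69 + $82.07 + $91.95 = $1,248.48
Net pay = $2,298.76 − $1,248.48 = $1,050.28

$1,050.28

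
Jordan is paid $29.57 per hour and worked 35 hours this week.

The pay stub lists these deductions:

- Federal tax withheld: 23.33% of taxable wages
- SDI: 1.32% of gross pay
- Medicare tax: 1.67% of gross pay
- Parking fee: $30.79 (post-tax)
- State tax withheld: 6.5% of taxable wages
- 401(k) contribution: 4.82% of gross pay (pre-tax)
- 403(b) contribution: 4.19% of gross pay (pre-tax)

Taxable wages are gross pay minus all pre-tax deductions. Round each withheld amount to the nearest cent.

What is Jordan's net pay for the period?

$599.07

Gross pay: 35 × $29.57 = $1,034.95
403(b) contribution: $1,034.95 × 0.0419 = $43.36
401(k) contribution: $1,034.95 × 0.0482 = $49.88
Pre-tax total = $43.36 + $49.88 = $93.24
Taxable wages = $1,034.95 − $93.24 = $941.71
Federal tax withheld: $941.71 × 0.2333 = $219.70
State tax withheld: $941.71 × 0.065 = $61.21
Medicare tax: $1,034.95 × 0.0167 = $17.28
SDI: $1,034.95 × 0.0132 = $13.66
Parking fee: $30.79
Total deductions = $43.36 + $49.88 + $219.70 + $61.21 + $17.28 + $13.66 + $30.79 = $435.88
Net pay = $1,034.95 − $435.88 = $599.07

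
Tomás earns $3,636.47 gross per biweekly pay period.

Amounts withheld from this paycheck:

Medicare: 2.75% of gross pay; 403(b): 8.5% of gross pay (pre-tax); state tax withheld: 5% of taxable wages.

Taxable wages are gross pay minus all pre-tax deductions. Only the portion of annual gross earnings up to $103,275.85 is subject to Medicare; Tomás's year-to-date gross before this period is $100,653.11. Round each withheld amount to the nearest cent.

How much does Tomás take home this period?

$3,088.87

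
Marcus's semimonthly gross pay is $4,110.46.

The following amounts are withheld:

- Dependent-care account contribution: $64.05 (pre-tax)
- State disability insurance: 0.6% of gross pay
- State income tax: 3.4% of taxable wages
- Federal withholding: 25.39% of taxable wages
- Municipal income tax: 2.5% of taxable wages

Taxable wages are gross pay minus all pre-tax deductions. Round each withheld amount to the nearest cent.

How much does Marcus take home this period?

$2,755.63

Dependent-care account contribution: $64.05
Taxable wages = $4,110.46 − $64.05 = $4,046.41
State income tax: $4,046.41 × 0.034 = $137.58
Municipal income tax: $4,046.41 × 0.025 = $101.16
Federal withholding: $4,046.41 × 0.2539 = $1,027.38
State disability insurance: $4,110.46 × 0.006 = $24.66
Total deductions = $64.05 + $137.58 + $101.16 + $1,027.38 + $24.66 = $1,354.83
Net pay = $4,110.46 − $1,354.83 = $2,755.63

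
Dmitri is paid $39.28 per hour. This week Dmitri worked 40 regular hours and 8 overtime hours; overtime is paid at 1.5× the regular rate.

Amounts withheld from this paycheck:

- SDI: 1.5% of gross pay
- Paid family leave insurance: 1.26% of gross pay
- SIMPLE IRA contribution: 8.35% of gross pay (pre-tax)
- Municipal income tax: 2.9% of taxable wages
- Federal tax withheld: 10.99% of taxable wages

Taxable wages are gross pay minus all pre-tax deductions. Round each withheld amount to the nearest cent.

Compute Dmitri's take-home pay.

$1,555.61

Regular pay: 40 × $39.28 = $1,571.20
Overtime pay: 8 × $39.28 × 1.5 = $471.36
Gross pay = $1,571.20 + $471.36 = $2,042.56
SIMPLE IRA contribution: $2,042.56 × 0.0835 = $170.55
Taxable wages = $2,042.56 − $170.55 = $1,872.01
Municipal income tax: $1,872.01 × 0.029 = $54.29
Federal tax withheld: $1,872.01 × 0.1099 = $205.73
Paid family leave insurance: $2,042.56 × 0.0126 = $25.74
SDI: $2,042.56 × 0.015 = $30.64
Total deductions = $170.55 + $54.29 + $205.73 + $25.74 + $30.64 = $486.95
Net pay = $2,042.56 − $486.95 = $1,555.61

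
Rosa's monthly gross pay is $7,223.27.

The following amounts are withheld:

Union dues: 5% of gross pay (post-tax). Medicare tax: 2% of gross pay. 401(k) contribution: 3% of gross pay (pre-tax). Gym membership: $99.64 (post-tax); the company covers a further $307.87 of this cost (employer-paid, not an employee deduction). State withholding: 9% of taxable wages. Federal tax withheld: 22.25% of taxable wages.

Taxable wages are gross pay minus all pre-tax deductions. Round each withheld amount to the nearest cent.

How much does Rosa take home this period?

$4,211.75

401(k) contribution: $7,223.27 × 0.03 = $216.70
Taxable wages = $7,223.27 − $216.70 = $7,006.57
State withholding: $7,006.57 × 0.09 = $630.59
Federal tax withheld: $7,006.57 × 0.2225 = $1,558.96
Medicare tax: $7,223.27 × 0.02 = $144.47
Union dues: $7,223.27 × 0.05 = $361.16
Gym membership: $99.64
(Employer's $307.87 toward gym membership is not withheld from the employee.)
Total deductions = $216.70 + $630.59 + $1,558.96 + $144.47 + $361.16 + $99.64 = $3,011.52
Net pay = $7,223.27 − $3,011.52 = $4,211.75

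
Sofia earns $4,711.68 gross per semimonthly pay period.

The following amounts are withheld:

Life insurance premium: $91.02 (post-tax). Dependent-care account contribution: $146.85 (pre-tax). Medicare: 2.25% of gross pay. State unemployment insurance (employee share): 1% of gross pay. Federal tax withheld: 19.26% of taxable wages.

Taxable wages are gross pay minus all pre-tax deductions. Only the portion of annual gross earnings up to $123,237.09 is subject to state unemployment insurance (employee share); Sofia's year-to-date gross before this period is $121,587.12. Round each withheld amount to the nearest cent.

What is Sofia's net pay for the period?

$3,472.11

Dependent-care account contribution: $146.85
Taxable wages = $4,711.68 − $146.85 = $4,564.83
Federal tax withheld: $4,564.83 × 0.1926 = $879.19
State unemployment insurance (employee share): only $123,237.09 − $121,587.12 = $1,649.97 of this check is subject → $1,649.97 × 0.01 = $16.50
Medicare: $4,711.68 × 0.0225 = $106.01
Life insurance premium: $91.02
Total deductions = $146.85 + $879.19 + $16.50 + $106.01 + $91.02 = $1,239.57
Net pay = $4,711.68 − $1,239.57 = $3,472.11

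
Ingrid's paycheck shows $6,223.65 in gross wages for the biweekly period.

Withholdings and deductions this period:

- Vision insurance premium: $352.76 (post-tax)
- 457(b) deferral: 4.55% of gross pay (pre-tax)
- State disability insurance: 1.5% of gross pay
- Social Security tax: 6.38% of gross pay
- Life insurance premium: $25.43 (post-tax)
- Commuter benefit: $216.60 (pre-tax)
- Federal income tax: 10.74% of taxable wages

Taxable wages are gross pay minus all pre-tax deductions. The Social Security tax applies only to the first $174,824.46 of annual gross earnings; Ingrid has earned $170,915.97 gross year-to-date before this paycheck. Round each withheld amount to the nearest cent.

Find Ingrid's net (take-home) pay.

457(b) deferral: $6,223.65 × 0.0455 = $283.18
Commuter benefit: $216.60
Pre-tax total = $283.18 + $216.60 = $499.78
Taxable wages = $6,223.65 − $499.78 = $5,723.87
Federal income tax: $5,723.87 × 0.1074 = $614.74
Social Security tax: only $174,824.46 − $170,915.97 = $3,908.49 of this check is subject → $3,908.49 × 0.0638 = $249.36
State disability insurance: $6,223.65 × 0.015 = $93.35
Vision insurance premium: $352.76
Life insurance premium: $25.43
Total deductions = $283.18 + $216.60 + $614.74 + $249.36 + $93.35 + $352.76 + $25.43 = $1,835.42
Net pay = $6,223.65 − $1,835.42 = $4,388.23

$4,388.23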